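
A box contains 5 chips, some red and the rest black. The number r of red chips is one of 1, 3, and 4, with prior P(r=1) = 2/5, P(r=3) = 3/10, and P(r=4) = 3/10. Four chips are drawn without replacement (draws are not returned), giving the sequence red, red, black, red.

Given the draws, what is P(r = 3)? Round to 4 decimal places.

0.3333

Under each hypothesis, the probability of the observed sequence is: P(data | r = 1) = (1/5)(0/4) = 0; P(data | r = 3) = (3/5)(2/4)(2/3)(1/2) = 1/10; P(data | r = 4) = (4/5)(3/4)(1/3)(2/2) = 1/5.
Weighting by the prior gives 2/5 · 0 = 0, 3/10 · 1/10 = 3/100, 3/10 · 1/5 = 3/50; with total 9/100.
Therefore the posterior P(r = 3 | data) = (3/100) / (9/100) = 1/3.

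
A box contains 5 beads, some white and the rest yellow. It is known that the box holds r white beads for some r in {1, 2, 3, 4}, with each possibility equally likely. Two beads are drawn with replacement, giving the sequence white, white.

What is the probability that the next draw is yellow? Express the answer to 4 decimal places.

For each hypothesis, P(data | H) works out to: P(data | r = 1) = (1/5)(1/5) = 1/25; P(data | r = 2) = (2/5)(2/5) = 4/25; P(data | r = 3) = (3/5)(3/5) = 9/25; P(data | r = 4) = (4/5)(4/5) = 16/25.
The prior-weighted likelihoods are 1/4 · 1/25 = 1/100, 1/4 · 4/25 = 1/25, 1/4 · 9/25 = 9/100, 1/4 · 16/25 = 4/25; with total 3/10.
Dividing through by the total gives posterior P(r = 1 | data) = 1/30, P(r = 2 | data) = 2/15, P(r = 3 | data) = 3/10, P(r = 4 | data) = 8/15.
The predictive probability is P(yellow next | data) = (4/5)(1/30) + (3/5)(2/15) + (2/5)(3/10) + (1/5)(8/15) = 1/3.

0.3333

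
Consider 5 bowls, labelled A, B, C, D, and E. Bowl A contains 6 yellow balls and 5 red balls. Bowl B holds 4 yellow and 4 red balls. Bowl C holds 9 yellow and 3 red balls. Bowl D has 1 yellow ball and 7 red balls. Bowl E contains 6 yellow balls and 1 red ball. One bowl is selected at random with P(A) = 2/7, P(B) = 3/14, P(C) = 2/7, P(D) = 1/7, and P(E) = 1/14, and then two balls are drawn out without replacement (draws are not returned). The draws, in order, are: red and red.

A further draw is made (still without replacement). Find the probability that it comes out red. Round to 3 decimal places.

0.565

For each hypothesis, P(data | H) works out to: P(data | bowl A) = (5/11)(4/10) = 0.18182; P(data | bowl B) = (4/8)(3/7) = 0.21429; P(data | bowl C) = (3/12)(2/11) = 0.045455; P(data | bowl D) = (7/8)(6/7) = 0.75; P(data | bowl E) = (1/7)(0/6) = 0.
Multiplying each by its prior: 2/7 · 0.18182 = 0.051948, 3/14 · 0.21429 = 0.045918, 2/7 · 0.045455 = 0.012987, 1/7 · 0.75 = 0.10714, 1/14 · 0 = 0; these sum to 0.218.
Normalising, the posterior is P(bowl A | data) = 0.2383, P(bowl B | data) = 0.21064, P(bowl C | data) = 0.059574, P(bowl D | data) = 0.49149, P(bowl E | data) = 0.
Averaging over the posterior, P(red next | data) = (1/3)(0.2383) + (1/3)(0.21064) + (1/10)(0.059574) + (5/6)(0.49149) = 0.56518.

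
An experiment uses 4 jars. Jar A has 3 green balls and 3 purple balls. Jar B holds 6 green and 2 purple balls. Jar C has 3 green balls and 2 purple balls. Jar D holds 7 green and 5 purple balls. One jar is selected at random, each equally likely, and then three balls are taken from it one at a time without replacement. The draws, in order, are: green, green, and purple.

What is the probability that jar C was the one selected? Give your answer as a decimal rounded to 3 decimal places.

Under each hypothesis, the probability of the observed sequence is: P(data | jar A) = (3/6)(2/5)(3/4) = 0.15; P(data | jar B) = (6/8)(5/7)(2/6) = 0.17857; P(data | jar C) = (3/5)(2/4)(2/3) = 0.2; P(data | jar D) = (7/12)(6/11)(5/10) = 0.15909.
The prior-weighted likelihoods are 1/4 · 0.15 = 0.0375, 1/4 · 0.17857 = 0.044643, 1/4 · 0.2 = 0.05, 1/4 · 0.15909 = 0.039773; with total 0.17192.
By Bayes' rule, P(jar C | data) = (0.05) / (0.17192) = 0.29084.

0.291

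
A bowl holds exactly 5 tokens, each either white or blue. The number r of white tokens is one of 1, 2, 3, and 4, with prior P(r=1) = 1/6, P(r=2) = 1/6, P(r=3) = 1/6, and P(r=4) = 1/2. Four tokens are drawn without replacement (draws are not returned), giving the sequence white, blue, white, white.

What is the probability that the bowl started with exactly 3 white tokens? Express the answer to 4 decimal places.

For each hypothesis, P(data | H) works out to: P(data | r = 1) = (1/5)(4/4)(0/3) = 0; P(data | r = 2) = (2/5)(3/4)(1/3)(0/2) = 0; P(data | r = 3) = (3/5)(2/4)(2/3)(1/2) = 1/10; P(data | r = 4) = (4/5)(1/4)(3/3)(2/2) = 1/5.
Multiplying each by its prior: 1/6 · 0 = 0, 1/6 · 0 = 0, 1/6 · 1/10 = 1/60, 1/2 · 1/5 = 1/10; summing to 7/60.
Hence P(r = 3 | data) = (1/60) / (7/60) = 1/7.

0.1429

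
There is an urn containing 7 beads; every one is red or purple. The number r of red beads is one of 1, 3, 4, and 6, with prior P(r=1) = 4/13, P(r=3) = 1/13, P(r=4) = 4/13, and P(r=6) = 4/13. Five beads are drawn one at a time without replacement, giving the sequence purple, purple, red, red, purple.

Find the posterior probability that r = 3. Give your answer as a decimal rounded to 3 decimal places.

The likelihood of the observed sequence under each hypothesis: P(data | r = 1) = (6/7)(5/6)(1/5)(0/4) = 0; P(data | r = 3) = (4/7)(3/6)(3/5)(2/4)(2/3) = 2/35; P(data | r = 4) = (3/7)(2/6)(4/5)(3/4)(1/3) = 1/35; P(data | r = 6) = (1/7)(0/6) = 0.
Weighting by the prior gives 4/13 · 0 = 0, 1/13 · 2/35 = 2/455, 4/13 · 1/35 = 4/455, 4/13 · 0 = 0; with total 6/455.
So P(r = 3 | data) = (2/455) / (6/455) = 1/3.

0.333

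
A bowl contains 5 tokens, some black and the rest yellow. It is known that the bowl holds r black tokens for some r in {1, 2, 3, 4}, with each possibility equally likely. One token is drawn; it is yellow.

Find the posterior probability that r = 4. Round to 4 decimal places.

0.1000

The likelihood of this draw under each hypothesis: P(data | r = 1) = (4/5) = 4/5; P(data | r = 2) = (3/5) = 3/5; P(data | r = 3) = (2/5) = 2/5; P(data | r = 4) = (1/5) = 1/5.
The prior-weighted likelihoods are 1/4 · 4/5 = 1/5, 1/4 · 3/5 = 3/20, 1/4 · 2/5 = 1/10, 1/4 · 1/5 = 1/20; these sum to 1/2.
Hence P(r = 4 | data) = (1/20) / (1/2) = 1/10.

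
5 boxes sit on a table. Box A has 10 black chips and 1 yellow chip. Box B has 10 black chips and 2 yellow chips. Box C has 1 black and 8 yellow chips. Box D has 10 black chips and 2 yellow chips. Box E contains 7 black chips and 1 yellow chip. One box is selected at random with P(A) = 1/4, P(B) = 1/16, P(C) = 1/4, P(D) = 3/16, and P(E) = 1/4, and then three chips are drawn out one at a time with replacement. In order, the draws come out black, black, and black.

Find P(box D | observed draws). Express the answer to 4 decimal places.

For each hypothesis, P(data | H) works out to: P(data | box A) = (10/11)(10/11)(10/11) = 0.75131; P(data | box B) = (10/12)(10/12)(10/12) = 0.5787; P(data | box C) = (1/9)(1/9)(1/9) = 0.0013717; P(data | box D) = (10/12)(10/12)(10/12) = 0.5787; P(data | box E) = (7/8)(7/8)(7/8) = 0.66992.
The prior-weighted likelihoods are 1/4 · 0.75131 = 0.18783, 1/16 · 0.5787 = 0.036169, 1/4 · 0.0013717 = 0.00034294, 3/16 · 0.5787 = 0.10851, 1/4 · 0.66992 = 0.16748; summing to 0.50033.
So P(box D | data) = (0.10851) / (0.50033) = 0.21687.

0.2169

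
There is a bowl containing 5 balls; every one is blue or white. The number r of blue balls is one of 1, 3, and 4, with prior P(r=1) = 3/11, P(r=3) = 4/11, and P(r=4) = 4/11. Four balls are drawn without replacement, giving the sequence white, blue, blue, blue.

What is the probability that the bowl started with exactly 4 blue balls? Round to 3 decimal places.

Compute the likelihood of the observed sequence for each case: P(data | r = 1) = (4/5)(1/4)(0/3) = 0; P(data | r = 3) = (2/5)(3/4)(2/3)(1/2) = 1/10; P(data | r = 4) = (1/5)(4/4)(3/3)(2/2) = 1/5.
Multiplying each by its prior: 3/11 · 0 = 0, 4/11 · 1/10 = 2/55, 4/11 · 1/5 = 4/55; summing to 6/55.
Hence P(r = 4 | data) = (4/55) / (6/55) = 2/3.

0.667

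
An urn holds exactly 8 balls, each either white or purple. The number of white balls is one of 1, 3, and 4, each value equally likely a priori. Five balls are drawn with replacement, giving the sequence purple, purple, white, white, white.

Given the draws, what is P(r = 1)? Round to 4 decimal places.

For each hypothesis, P(data | H) works out to: P(data | r = 1) = (7/8)(7/8)(1/8)(1/8)(1/8) = 0.0014954; P(data | r = 3) = (5/8)(5/8)(3/8)(3/8)(3/8) = 0.020599; P(data | r = 4) = (4/8)(4/8)(4/8)(4/8)(4/8) = 0.03125.
Weighting by the prior gives 1/3 · 0.0014954 = 0.00049845, 1/3 · 0.020599 = 0.0068665, 1/3 · 0.03125 = 0.010417; these sum to 0.017782.
Therefore the posterior P(r = 1 | data) = (0.00049845) / (0.017782) = 0.028032.

0.0280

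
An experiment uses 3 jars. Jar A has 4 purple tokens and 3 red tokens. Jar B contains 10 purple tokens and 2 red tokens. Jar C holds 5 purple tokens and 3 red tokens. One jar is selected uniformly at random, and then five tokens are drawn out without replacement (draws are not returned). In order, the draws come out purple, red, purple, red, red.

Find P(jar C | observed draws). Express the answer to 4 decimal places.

For each hypothesis, P(data | H) works out to: P(data | jar A) = (4/7)(3/6)(3/5)(2/4)(1/3) = 1/35; P(data | jar B) = (10/12)(2/11)(9/10)(1/9)(0/8) = 0; P(data | jar C) = (5/8)(3/7)(4/6)(2/5)(1/4) = 1/56.
Multiplying each by its prior: 1/3 · 1/35 = 1/105, 1/3 · 0 = 0, 1/3 · 1/56 = 1/168; these sum to 13/840.
So P(jar C | data) = (1/168) / (13/840) = 5/13.

0.3846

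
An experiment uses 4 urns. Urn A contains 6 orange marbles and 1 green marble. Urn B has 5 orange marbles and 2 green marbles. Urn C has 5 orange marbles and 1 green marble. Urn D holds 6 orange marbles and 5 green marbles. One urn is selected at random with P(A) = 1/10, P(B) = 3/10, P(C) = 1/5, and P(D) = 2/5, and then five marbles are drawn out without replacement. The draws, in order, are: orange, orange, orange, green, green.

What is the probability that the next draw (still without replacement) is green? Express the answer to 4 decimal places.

Under each hypothesis, the probability of the observed sequence is: P(data | urn A) = (6/7)(5/6)(4/5)(1/4)(0/3) = 0; P(data | urn B) = (5/7)(4/6)(3/5)(2/4)(1/3) = 0.047619; P(data | urn C) = (5/6)(4/5)(3/4)(1/3)(0/2) = 0; P(data | urn D) = (6/11)(5/10)(4/9)(5/8)(4/7) = 0.04329.
The prior-weighted likelihoods are 1/10 · 0 = 0, 3/10 · 0.047619 = 0.014286, 1/5 · 0 = 0, 2/5 · 0.04329 = 0.017316; summing to 0.031602.
Dividing through by the total gives posterior P(urn A | data) = 0, P(urn B | data) = 0.45205, P(urn C | data) = 0, P(urn D | data) = 0.54795.
The predictive probability is P(green next | data) = (0)(0.45205) + (1/2)(0.54795) = 0.27397.

0.2740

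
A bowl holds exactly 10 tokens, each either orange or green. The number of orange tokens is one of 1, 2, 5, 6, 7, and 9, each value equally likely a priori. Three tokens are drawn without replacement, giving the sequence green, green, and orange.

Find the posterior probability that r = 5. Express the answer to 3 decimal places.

Under each hypothesis, the probability of the observed sequence is: P(data | r = 1) = (9/10)(8/9)(1/8) = 0.1; P(data | r = 2) = (8/10)(7/9)(2/8) = 0.15556; P(data | r = 5) = (5/10)(4/9)(5/8) = 0.13889; P(data | r = 6) = (4/10)(3/9)(6/8) = 0.1; P(data | r = 7) = (3/10)(2/9)(7/8) = 0.058333; P(data | r = 9) = (1/10)(0/9) = 0.
Multiplying each by its prior: 1/6 · 0.1 = 0.016667, 1/6 · 0.15556 = 0.025926, 1/6 · 0.13889 = 0.023148, 1/6 · 0.1 = 0.016667, 1/6 · 0.058333 = 0.0097222, 1/6 · 0 = 0; these sum to 0.09213.
By Bayes' rule, P(r = 5 | data) = (0.023148) / (0.09213) = 0.25126.

0.251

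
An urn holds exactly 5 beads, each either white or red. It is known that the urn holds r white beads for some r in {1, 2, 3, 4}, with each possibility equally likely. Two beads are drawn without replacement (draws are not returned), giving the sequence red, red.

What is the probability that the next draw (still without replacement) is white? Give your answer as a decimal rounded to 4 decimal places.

0.5000

Compute the likelihood of the observed sequence for each case: P(data | r = 1) = (4/5)(3/4) = 3/5; P(data | r = 2) = (3/5)(2/4) = 3/10; P(data | r = 3) = (2/5)(1/4) = 1/10; P(data | r = 4) = (1/5)(0/4) = 0.
The prior-weighted likelihoods are 1/4 · 3/5 = 3/20, 1/4 · 3/10 = 3/40, 1/4 · 1/10 = 1/40, 1/4 · 0 = 0; with total 1/4.
The posterior is then P(r = 1 | data) = 3/5, P(r = 2 | data) = 3/10, P(r = 3 | data) = 1/10, P(r = 4 | data) = 0.
Averaging over the posterior, P(white next | data) = (1/3)(3/5) + (2/3)(3/10) + (1)(1/10) = 1/2.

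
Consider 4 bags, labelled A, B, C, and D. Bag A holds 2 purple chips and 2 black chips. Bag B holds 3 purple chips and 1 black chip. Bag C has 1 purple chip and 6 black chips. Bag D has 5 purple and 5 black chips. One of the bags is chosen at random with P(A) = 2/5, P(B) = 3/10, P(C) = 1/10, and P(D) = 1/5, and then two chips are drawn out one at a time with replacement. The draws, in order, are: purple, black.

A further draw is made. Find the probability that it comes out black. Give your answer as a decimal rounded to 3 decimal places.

For each hypothesis, P(data | H) works out to: P(data | bag A) = (2/4)(2/4) = 0.25; P(data | bag B) = (3/4)(1/4) = 0.1875; P(data | bag C) = (1/7)(6/7) = 0.12245; P(data | bag D) = (5/10)(5/10) = 0.25.
Multiplying each by its prior: 2/5 · 0.25 = 0.1, 3/10 · 0.1875 = 0.05625, 1/10 · 0.12245 = 0.012245, 1/5 · 0.25 = 0.05; these sum to 0.21849.
Dividing through by the total gives posterior P(bag A | data) = 0.45768, P(bag B | data) = 0.25744, P(bag C | data) = 0.056042, P(bag D | data) = 0.22884.
So P(black next | data) = Σ P(black next | H) P(H | data) = (1/2)(0.45768) + (1/4)(0.25744) + (6/7)(0.056042) + (1/2)(0.22884) = 0.45565.

0.456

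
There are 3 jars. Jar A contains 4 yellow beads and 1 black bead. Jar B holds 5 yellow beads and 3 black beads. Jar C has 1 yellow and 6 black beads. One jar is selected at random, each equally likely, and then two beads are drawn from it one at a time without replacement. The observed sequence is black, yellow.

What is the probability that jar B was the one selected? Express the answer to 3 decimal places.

Under each hypothesis, the probability of the observed sequence is: P(data | jar A) = (1/5)(4/4) = 1/5; P(data | jar B) = (3/8)(5/7) = 15/56; P(data | jar C) = (6/7)(1/6) = 1/7.
Multiplying each by its prior: 1/3 · 1/5 = 1/15, 1/3 · 15/56 = 5/56, 1/3 · 1/7 = 1/21; with total 57/280.
Hence P(jar B | data) = (5/56) / (57/280) = 25/57.

0.439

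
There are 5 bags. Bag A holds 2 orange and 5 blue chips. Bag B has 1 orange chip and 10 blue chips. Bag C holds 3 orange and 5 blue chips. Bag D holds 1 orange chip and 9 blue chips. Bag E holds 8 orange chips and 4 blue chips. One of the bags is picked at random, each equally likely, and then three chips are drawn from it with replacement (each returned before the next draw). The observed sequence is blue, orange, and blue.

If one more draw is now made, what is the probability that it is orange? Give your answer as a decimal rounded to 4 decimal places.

For each hypothesis, P(data | H) works out to: P(data | bag A) = (5/7)(2/7)(5/7) = 0.14577; P(data | bag B) = (10/11)(1/11)(10/11) = 0.075131; P(data | bag C) = (5/8)(3/8)(5/8) = 0.14648; P(data | bag D) = (9/10)(1/10)(9/10) = 0.081; P(data | bag E) = (4/12)(8/12)(4/12) = 0.074074.
The prior-weighted likelihoods are 1/5 · 0.14577 = 0.029155, 1/5 · 0.075131 = 0.015026, 1/5 · 0.14648 = 0.029297, 1/5 · 0.081 = 0.0162, 1/5 · 0.074074 = 0.014815; summing to 0.10449.
Normalising, the posterior is P(bag A | data) = 0.27901, P(bag B | data) = 0.1438, P(bag C | data) = 0.28037, P(bag D | data) = 0.15504, P(bag E | data) = 0.14178.
Averaging over the posterior, P(orange next | data) = (2/7)(0.27901) + (1/11)(0.1438) + (3/8)(0.28037) + (1/10)(0.15504) + (2/3)(0.14178) = 0.30795.

0.3080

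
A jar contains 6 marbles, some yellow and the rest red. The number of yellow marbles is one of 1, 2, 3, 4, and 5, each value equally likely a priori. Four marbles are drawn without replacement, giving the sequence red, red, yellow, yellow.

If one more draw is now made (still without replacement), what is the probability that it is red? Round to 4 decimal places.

Under each hypothesis, the probability of the observed sequence is: P(data | r = 1) = (5/6)(4/5)(1/4)(0/3) = 0; P(data | r = 2) = (4/6)(3/5)(2/4)(1/3) = 1/15; P(data | r = 3) = (3/6)(2/5)(3/4)(2/3) = 1/10; P(data | r = 4) = (2/6)(1/5)(4/4)(3/3) = 1/15; P(data | r = 5) = (1/6)(0/5) = 0.
Multiplying each by its prior: 1/5 · 0 = 0, 1/5 · 1/15 = 1/75, 1/5 · 1/10 = 1/50, 1/5 · 1/15 = 1/75, 1/5 · 0 = 0; these sum to 7/150.
Normalising, the posterior is P(r = 1 | data) = 0, P(r = 2 | data) = 2/7, P(r = 3 | data) = 3/7, P(r = 4 | data) = 2/7, P(r = 5 | data) = 0.
The predictive probability is P(red next | data) = (1)(2/7) + (1/2)(3/7) + (0)(2/7) = 1/2.

0.5000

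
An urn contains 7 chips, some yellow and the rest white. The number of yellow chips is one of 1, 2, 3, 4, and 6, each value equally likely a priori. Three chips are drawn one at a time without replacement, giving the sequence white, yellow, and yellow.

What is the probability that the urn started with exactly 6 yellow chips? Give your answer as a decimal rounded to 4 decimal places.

The likelihood of the observed sequence under each hypothesis: P(data | r = 1) = (6/7)(1/6)(0/5) = 0; P(data | r = 2) = (5/7)(2/6)(1/5) = 1/21; P(data | r = 3) = (4/7)(3/6)(2/5) = 4/35; P(data | r = 4) = (3/7)(4/6)(3/5) = 6/35; P(data | r = 6) = (1/7)(6/6)(5/5) = 1/7.
The prior-weighted likelihoods are 1/5 · 0 = 0, 1/5 · 1/21 = 1/105, 1/5 · 4/35 = 4/175, 1/5 · 6/35 = 6/175, 1/5 · 1/7 = 1/35; these sum to 2/21.
By Bayes' rule, P(r = 6 | data) = (1/35) / (2/21) = 3/10.

0.3000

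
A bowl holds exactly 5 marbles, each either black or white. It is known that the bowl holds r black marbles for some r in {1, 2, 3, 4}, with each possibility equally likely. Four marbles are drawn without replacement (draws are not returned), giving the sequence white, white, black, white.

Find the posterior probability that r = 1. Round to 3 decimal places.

0.667

Under each hypothesis, the probability of the observed sequence is: P(data | r = 1) = (4/5)(3/4)(1/3)(2/2) = 1/5; P(data | r = 2) = (3/5)(2/4)(2/3)(1/2) = 1/10; P(data | r = 3) = (2/5)(1/4)(3/3)(0/2) = 0; P(data | r = 4) = (1/5)(0/4) = 0.
The prior-weighted likelihoods are 1/4 · 1/5 = 1/20, 1/4 · 1/10 = 1/40, 1/4 · 0 = 0, 1/4 · 0 = 0; these sum to 3/40.
Hence P(r = 1 | data) = (1/20) / (3/40) = 2/3.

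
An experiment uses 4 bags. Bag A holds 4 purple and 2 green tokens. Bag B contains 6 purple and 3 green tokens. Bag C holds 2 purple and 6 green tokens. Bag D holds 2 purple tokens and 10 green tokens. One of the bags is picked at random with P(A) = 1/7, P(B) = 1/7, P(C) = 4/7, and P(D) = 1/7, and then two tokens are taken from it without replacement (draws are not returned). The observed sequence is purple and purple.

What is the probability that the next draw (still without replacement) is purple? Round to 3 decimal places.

For each hypothesis, P(data | H) works out to: P(data | bag A) = (4/6)(3/5) = 0.4; P(data | bag B) = (6/9)(5/8) = 0.41667; P(data | bag C) = (2/8)(1/7) = 0.035714; P(data | bag D) = (2/12)(1/11) = 0.015152.
Multiplying each by its prior: 1/7 · 0.4 = 0.057143, 1/7 · 0.41667 = 0.059524, 4/7 · 0.035714 = 0.020408, 1/7 · 0.015152 = 0.0021645; with total 0.13924.
Dividing through by the total gives posterior P(bag A | data) = 0.41039, P(bag B | data) = 0.42749, P(bag C | data) = 0.14657, P(bag D | data) = 0.015545.
So P(purple next | data) = Σ P(purple next | H) P(H | data) = (1/2)(0.41039) + (4/7)(0.42749) + (0)(0.14657) + (0)(0.015545) = 0.44948.

0.449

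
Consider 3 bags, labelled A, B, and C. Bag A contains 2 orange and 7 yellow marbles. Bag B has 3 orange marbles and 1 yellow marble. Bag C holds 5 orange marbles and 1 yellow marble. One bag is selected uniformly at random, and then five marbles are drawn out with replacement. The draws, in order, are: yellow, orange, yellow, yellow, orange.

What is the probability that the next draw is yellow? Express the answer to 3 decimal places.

Under each hypothesis, the probability of the observed sequence is: P(data | bag A) = (7/9)(2/9)(7/9)(7/9)(2/9) = 0.023235; P(data | bag B) = (1/4)(3/4)(1/4)(1/4)(3/4) = 0.0087891; P(data | bag C) = (1/6)(5/6)(1/6)(1/6)(5/6) = 0.003215.
Multiplying each by its prior: 1/3 · 0.023235 = 0.007745, 1/3 · 0.0087891 = 0.0029297, 1/3 · 0.003215 = 0.0010717; with total 0.011746.
The posterior is then P(bag A | data) = 0.65935, P(bag B | data) = 0.24941, P(bag C | data) = 0.091235.
So P(yellow next | data) = Σ P(yellow next | H) P(H | data) = (7/9)(0.65935) + (1/4)(0.24941) + (1/6)(0.091235) = 0.59039.

0.590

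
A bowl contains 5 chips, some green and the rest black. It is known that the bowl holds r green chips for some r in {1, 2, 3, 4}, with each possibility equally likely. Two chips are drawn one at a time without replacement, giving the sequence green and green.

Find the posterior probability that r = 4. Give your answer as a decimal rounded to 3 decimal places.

0.600

The likelihood of the observed sequence under each hypothesis: P(data | r = 1) = (1/5)(0/4) = 0; P(data | r = 2) = (2/5)(1/4) = 1/10; P(data | r = 3) = (3/5)(2/4) = 3/10; P(data | r = 4) = (4/5)(3/4) = 3/5.
Weighting by the prior gives 1/4 · 0 = 0, 1/4 · 1/10 = 1/40, 1/4 · 3/10 = 3/40, 1/4 · 3/5 = 3/20; these sum to 1/4.
Hence P(r = 4 | data) = (3/20) / (1/4) = 3/5.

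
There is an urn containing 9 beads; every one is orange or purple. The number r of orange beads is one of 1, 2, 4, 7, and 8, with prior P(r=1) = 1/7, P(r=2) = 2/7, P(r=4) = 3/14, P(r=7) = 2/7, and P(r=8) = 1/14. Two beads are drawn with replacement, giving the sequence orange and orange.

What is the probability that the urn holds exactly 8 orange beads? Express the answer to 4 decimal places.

Compute the likelihood of the observed sequence for each case: P(data | r = 1) = (1/9)(1/9) = 1/81; P(data | r = 2) = (2/9)(2/9) = 4/81; P(data | r = 4) = (4/9)(4/9) = 16/81; P(data | r = 7) = (7/9)(7/9) = 49/81; P(data | r = 8) = (8/9)(8/9) = 64/81.
Multiplying each by its prior: 1/7 · 1/81 = 1/567, 2/7 · 4/81 = 8/567, 3/14 · 16/81 = 8/189, 2/7 · 49/81 = 14/81, 1/14 · 64/81 = 32/567; with total 163/567.
By Bayes' rule, P(r = 8 | data) = (32/567) / (163/567) = 32/163.

0.1963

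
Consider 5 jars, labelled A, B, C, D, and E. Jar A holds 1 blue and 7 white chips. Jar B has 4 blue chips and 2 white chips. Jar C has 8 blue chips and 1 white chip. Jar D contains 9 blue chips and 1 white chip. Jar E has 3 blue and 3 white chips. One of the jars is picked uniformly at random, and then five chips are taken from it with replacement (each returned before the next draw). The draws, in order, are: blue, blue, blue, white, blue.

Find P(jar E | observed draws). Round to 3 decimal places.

Compute the likelihood of the observed sequence for each case: P(data | jar A) = (1/8)(1/8)(1/8)(7/8)(1/8) = 0.00021362; P(data | jar B) = (4/6)(4/6)(4/6)(2/6)(4/6) = 0.065844; P(data | jar C) = (8/9)(8/9)(8/9)(1/9)(8/9) = 0.069366; P(data | jar D) = (9/10)(9/10)(9/10)(1/10)(9/10) = 0.06561; P(data | jar E) = (3/6)(3/6)(3/6)(3/6)(3/6) = 0.03125.
The prior-weighted likelihoods are 1/5 · 0.00021362 = 4.2725e-05, 1/5 · 0.065844 = 0.013169, 1/5 · 0.069366 = 0.013873, 1/5 · 0.06561 = 0.013122, 1/5 · 0.03125 = 0.00625; summing to 0.046457.
By Bayes' rule, P(jar E | data) = (0.00625) / (0.046457) = 0.13453.

0.135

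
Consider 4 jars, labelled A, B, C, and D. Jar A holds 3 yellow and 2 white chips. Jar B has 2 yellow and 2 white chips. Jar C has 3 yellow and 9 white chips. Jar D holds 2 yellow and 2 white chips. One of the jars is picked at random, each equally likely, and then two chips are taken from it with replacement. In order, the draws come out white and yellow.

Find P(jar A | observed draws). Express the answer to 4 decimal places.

0.2588

The likelihood of the observed sequence under each hypothesis: P(data | jar A) = (2/5)(3/5) = 0.24; P(data | jar B) = (2/4)(2/4) = 0.25; P(data | jar C) = (9/12)(3/12) = 0.1875; P(data | jar D) = (2/4)(2/4) = 0.25.
The prior-weighted likelihoods are 1/4 · 0.24 = 0.06, 1/4 · 0.25 = 0.0625, 1/4 · 0.1875 = 0.046875, 1/4 · 0.25 = 0.0625; these sum to 0.23187.
By Bayes' rule, P(jar A | data) = (0.06) / (0.23187) = 0.25876.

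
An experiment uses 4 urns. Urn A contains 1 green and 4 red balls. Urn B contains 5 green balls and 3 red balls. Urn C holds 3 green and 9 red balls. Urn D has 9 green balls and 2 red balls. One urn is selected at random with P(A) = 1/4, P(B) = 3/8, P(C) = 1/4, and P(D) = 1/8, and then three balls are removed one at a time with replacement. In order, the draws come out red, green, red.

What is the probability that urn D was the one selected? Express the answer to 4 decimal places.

For each hypothesis, P(data | H) works out to: P(data | urn A) = (4/5)(1/5)(4/5) = 0.128; P(data | urn B) = (3/8)(5/8)(3/8) = 0.087891; P(data | urn C) = (9/12)(3/12)(9/12) = 0.14062; P(data | urn D) = (2/11)(9/11)(2/11) = 0.027047.
The prior-weighted likelihoods are 1/4 · 0.128 = 0.032, 3/8 · 0.087891 = 0.032959, 1/4 · 0.14062 = 0.035156, 1/8 · 0.027047 = 0.0033809; these sum to 0.1035.
By Bayes' rule, P(urn D | data) = (0.0033809) / (0.1035) = 0.032667.

0.0327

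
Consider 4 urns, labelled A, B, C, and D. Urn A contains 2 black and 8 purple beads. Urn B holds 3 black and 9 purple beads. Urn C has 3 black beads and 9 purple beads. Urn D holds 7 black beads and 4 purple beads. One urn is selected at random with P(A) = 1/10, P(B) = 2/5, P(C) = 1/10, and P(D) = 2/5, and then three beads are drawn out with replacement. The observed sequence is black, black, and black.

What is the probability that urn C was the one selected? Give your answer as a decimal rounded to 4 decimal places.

0.0140

For each hypothesis, P(data | H) works out to: P(data | urn A) = (2/10)(2/10)(2/10) = 0.008; P(data | urn B) = (3/12)(3/12)(3/12) = 0.015625; P(data | urn C) = (3/12)(3/12)(3/12) = 0.015625; P(data | urn D) = (7/11)(7/11)(7/11) = 0.2577.
Weighting by the prior gives 1/10 · 0.008 = 0.0008, 2/5 · 0.015625 = 0.00625, 1/10 · 0.015625 = 0.0015625, 2/5 · 0.2577 = 0.10308; summing to 0.11169.
Hence P(urn C | data) = (0.0015625) / (0.11169) = 0.013989.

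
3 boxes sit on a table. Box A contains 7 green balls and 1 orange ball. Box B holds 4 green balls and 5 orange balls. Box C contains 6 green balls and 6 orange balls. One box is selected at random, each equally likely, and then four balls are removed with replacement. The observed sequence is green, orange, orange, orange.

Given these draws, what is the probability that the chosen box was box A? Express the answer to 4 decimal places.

Under each hypothesis, the probability of the observed sequence is: P(data | box A) = (7/8)(1/8)(1/8)(1/8) = 0.001709; P(data | box B) = (4/9)(5/9)(5/9)(5/9) = 0.076208; P(data | box C) = (6/12)(6/12)(6/12)(6/12) = 0.0625.
Multiplying each by its prior: 1/3 · 0.001709 = 0.00056966, 1/3 · 0.076208 = 0.025403, 1/3 · 0.0625 = 0.020833; summing to 0.046806.
By Bayes' rule, P(box A | data) = (0.00056966) / (0.046806) = 0.012171.

0.0122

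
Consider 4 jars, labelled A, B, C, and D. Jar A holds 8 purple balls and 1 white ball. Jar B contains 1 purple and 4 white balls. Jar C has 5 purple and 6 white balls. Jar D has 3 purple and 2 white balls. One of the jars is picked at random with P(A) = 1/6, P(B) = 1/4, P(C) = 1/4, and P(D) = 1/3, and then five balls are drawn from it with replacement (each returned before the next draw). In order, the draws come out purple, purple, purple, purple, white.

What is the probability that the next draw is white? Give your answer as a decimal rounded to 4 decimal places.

0.3324

For each hypothesis, P(data | H) works out to: P(data | jar A) = (8/9)(8/9)(8/9)(8/9)(1/9) = 0.069366; P(data | jar B) = (1/5)(1/5)(1/5)(1/5)(4/5) = 0.00128; P(data | jar C) = (5/11)(5/11)(5/11)(5/11)(6/11) = 0.023285; P(data | jar D) = (3/5)(3/5)(3/5)(3/5)(2/5) = 0.05184.
The prior-weighted likelihoods are 1/6 · 0.069366 = 0.011561, 1/4 · 0.00128 = 0.00032, 1/4 · 0.023285 = 0.0058211, 1/3 · 0.05184 = 0.01728; with total 0.034982.
Normalising, the posterior is P(jar A | data) = 0.33048, P(jar B | data) = 0.0091475, P(jar C | data) = 0.1664, P(jar D | data) = 0.49397.
Averaging over the posterior, P(white next | data) = (1/9)(0.33048) + (4/5)(0.0091475) + (6/11)(0.1664) + (2/5)(0.49397) = 0.33239.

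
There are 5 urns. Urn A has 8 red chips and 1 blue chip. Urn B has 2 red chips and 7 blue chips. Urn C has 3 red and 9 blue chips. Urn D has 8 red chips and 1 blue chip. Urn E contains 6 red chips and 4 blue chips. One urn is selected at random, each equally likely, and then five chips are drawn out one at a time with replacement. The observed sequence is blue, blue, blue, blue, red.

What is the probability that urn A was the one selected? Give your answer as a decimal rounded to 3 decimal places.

For each hypothesis, P(data | H) works out to: P(data | urn A) = (1/9)(1/9)(1/9)(1/9)(8/9) = 0.00013548; P(data | urn B) = (7/9)(7/9)(7/9)(7/9)(2/9) = 0.081322; P(data | urn C) = (9/12)(9/12)(9/12)(9/12)(3/12) = 0.079102; P(data | urn D) = (1/9)(1/9)(1/9)(1/9)(8/9) = 0.00013548; P(data | urn E) = (4/10)(4/10)(4/10)(4/10)(6/10) = 0.01536.
Weighting by the prior gives 1/5 · 0.00013548 = 2.7096e-05, 1/5 · 0.081322 = 0.016264, 1/5 · 0.079102 = 0.01582, 1/5 · 0.00013548 = 2.7096e-05, 1/5 · 0.01536 = 0.003072; these sum to 0.035211.
So P(urn A | data) = (2.7096e-05) / (0.035211) = 0.00076954.

0.001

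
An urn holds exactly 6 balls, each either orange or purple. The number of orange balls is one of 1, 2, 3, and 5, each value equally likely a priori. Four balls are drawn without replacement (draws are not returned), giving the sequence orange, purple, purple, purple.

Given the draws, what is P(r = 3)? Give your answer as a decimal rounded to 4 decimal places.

Compute the likelihood of the observed sequence for each case: P(data | r = 1) = (1/6)(5/5)(4/4)(3/3) = 1/6; P(data | r = 2) = (2/6)(4/5)(3/4)(2/3) = 2/15; P(data | r = 3) = (3/6)(3/5)(2/4)(1/3) = 1/20; P(data | r = 5) = (5/6)(1/5)(0/4) = 0.
Multiplying each by its prior: 1/4 · 1/6 = 1/24, 1/4 · 2/15 = 1/30, 1/4 · 1/20 = 1/80, 1/4 · 0 = 0; with total 7/80.
Hence P(r = 3 | data) = (1/80) / (7/80) = 1/7.

0.1429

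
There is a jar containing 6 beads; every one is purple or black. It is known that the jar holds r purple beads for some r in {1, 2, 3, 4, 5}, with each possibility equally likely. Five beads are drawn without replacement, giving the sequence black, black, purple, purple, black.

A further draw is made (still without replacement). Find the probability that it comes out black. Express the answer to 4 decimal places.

0.5714

Compute the likelihood of the observed sequence for each case: P(data | r = 1) = (5/6)(4/5)(1/4)(0/3) = 0; P(data | r = 2) = (4/6)(3/5)(2/4)(1/3)(2/2) = 1/15; P(data | r = 3) = (3/6)(2/5)(3/4)(2/3)(1/2) = 1/20; P(data | r = 4) = (2/6)(1/5)(4/4)(3/3)(0/2) = 0; P(data | r = 5) = (1/6)(0/5) = 0.
Multiplying each by its prior: 1/5 · 0 = 0, 1/5 · 1/15 = 1/75, 1/5 · 1/20 = 1/100, 1/5 · 0 = 0, 1/5 · 0 = 0; these sum to 7/300.
Dividing through by the total gives posterior P(r = 1 | data) = 0, P(r = 2 | data) = 4/7, P(r = 3 | data) = 3/7, P(r = 4 | data) = 0, P(r = 5 | data) = 0.
The predictive probability is P(black next | data) = (1)(4/7) + (0)(3/7) = 4/7.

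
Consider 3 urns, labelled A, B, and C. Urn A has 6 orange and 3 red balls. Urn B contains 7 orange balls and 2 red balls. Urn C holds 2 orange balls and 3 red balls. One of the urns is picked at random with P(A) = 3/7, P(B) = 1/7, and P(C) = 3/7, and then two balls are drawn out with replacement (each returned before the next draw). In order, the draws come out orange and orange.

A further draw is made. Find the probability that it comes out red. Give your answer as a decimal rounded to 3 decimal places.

For each hypothesis, P(data | H) works out to: P(data | urn A) = (6/9)(6/9) = 0.44444; P(data | urn B) = (7/9)(7/9) = 0.60494; P(data | urn C) = (2/5)(2/5) = 0.16.
Multiplying each by its prior: 3/7 · 0.44444 = 0.19048, 1/7 · 0.60494 = 0.08642, 3/7 · 0.16 = 0.068571; these sum to 0.34547.
Normalising, the posterior is P(urn A | data) = 0.55136, P(urn B | data) = 0.25015, P(urn C | data) = 0.19849.
So P(red next | data) = Σ P(red next | H) P(H | data) = (1/3)(0.55136) + (2/9)(0.25015) + (3/5)(0.19849) = 0.35847.

0.358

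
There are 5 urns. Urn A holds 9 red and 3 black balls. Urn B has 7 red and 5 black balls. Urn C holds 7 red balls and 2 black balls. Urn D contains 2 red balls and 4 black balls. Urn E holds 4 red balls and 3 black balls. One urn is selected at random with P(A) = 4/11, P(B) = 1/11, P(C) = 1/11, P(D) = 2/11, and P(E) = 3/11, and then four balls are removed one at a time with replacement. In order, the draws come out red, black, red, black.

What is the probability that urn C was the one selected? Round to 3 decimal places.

0.059

Compute the likelihood of the observed sequence for each case: P(data | urn A) = (9/12)(3/12)(9/12)(3/12) = 0.035156; P(data | urn B) = (7/12)(5/12)(7/12)(5/12) = 0.059076; P(data | urn C) = (7/9)(2/9)(7/9)(2/9) = 0.029873; P(data | urn D) = (2/6)(4/6)(2/6)(4/6) = 0.049383; P(data | urn E) = (4/7)(3/7)(4/7)(3/7) = 0.059975.
Multiplying each by its prior: 4/11 · 0.035156 = 0.012784, 1/11 · 0.059076 = 0.0053705, 1/11 · 0.029873 = 0.0027158, 2/11 · 0.049383 = 0.0089787, 3/11 · 0.059975 = 0.016357; with total 0.046206.
Hence P(urn C | data) = (0.0027158) / (0.046206) = 0.058775.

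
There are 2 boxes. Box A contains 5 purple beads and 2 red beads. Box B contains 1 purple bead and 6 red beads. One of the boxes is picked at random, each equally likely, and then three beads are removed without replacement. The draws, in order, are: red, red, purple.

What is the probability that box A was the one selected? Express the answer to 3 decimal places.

0.250

For each hypothesis, P(data | H) works out to: P(data | box A) = (2/7)(1/6)(5/5) = 1/21; P(data | box B) = (6/7)(5/6)(1/5) = 1/7.
Weighting by the prior gives 1/2 · 1/21 = 1/42, 1/2 · 1/7 = 1/14; with total 2/21.
Hence P(box A | data) = (1/42) / (2/21) = 1/4.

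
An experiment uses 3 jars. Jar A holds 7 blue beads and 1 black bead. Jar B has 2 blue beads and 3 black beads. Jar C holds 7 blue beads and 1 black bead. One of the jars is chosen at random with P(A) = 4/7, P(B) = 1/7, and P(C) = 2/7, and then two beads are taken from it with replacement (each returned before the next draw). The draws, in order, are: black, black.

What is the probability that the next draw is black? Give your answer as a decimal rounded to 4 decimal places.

0.5019

The likelihood of the observed sequence under each hypothesis: P(data | jar A) = (1/8)(1/8) = 0.015625; P(data | jar B) = (3/5)(3/5) = 0.36; P(data | jar C) = (1/8)(1/8) = 0.015625.
Multiplying each by its prior: 4/7 · 0.015625 = 0.0089286, 1/7 · 0.36 = 0.051429, 2/7 · 0.015625 = 0.0044643; with total 0.064821.
Normalising, the posterior is P(jar A | data) = 0.13774, P(jar B | data) = 0.79339, P(jar C | data) = 0.068871.
Averaging over the posterior, P(black next | data) = (1/8)(0.13774) + (3/5)(0.79339) + (1/8)(0.068871) = 0.50186.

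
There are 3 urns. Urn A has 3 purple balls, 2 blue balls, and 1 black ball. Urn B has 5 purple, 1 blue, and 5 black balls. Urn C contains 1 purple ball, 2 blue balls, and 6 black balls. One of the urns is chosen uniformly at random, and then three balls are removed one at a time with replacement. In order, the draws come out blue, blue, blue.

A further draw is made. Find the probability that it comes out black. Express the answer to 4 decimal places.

0.2836

The likelihood of the observed sequence under each hypothesis: P(data | urn A) = (2/6)(2/6)(2/6) = 0.037037; P(data | urn B) = (1/11)(1/11)(1/11) = 0.00075131; P(data | urn C) = (2/9)(2/9)(2/9) = 0.010974.
Weighting by the prior gives 1/3 · 0.037037 = 0.012346, 1/3 · 0.00075131 = 0.00025044, 1/3 · 0.010974 = 0.003658; with total 0.016254.
The posterior is then P(urn A | data) = 0.75954, P(urn B | data) = 0.015408, P(urn C | data) = 0.22505.
Averaging over the posterior, P(black next | data) = (1/6)(0.75954) + (5/11)(0.015408) + (2/3)(0.22505) = 0.28363.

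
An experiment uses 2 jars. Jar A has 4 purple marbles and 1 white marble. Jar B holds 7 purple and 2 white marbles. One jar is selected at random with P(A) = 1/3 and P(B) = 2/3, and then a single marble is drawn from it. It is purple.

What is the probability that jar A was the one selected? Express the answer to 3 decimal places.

0.340

The likelihood of this draw under each hypothesis: P(data | jar A) = (4/5) = 4/5; P(data | jar B) = (7/9) = 7/9.
Multiplying each by its prior: 1/3 · 4/5 = 4/15, 2/3 · 7/9 = 14/27; these sum to 106/135.
By Bayes' rule, P(jar A | data) = (4/15) / (106/135) = 18/53.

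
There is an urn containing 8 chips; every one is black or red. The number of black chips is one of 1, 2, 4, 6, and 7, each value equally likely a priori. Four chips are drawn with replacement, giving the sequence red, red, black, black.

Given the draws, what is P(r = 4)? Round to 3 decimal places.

For each hypothesis, P(data | H) works out to: P(data | r = 1) = (7/8)(7/8)(1/8)(1/8) = 0.011963; P(data | r = 2) = (6/8)(6/8)(2/8)(2/8) = 0.035156; P(data | r = 4) = (4/8)(4/8)(4/8)(4/8) = 0.0625; P(data | r = 6) = (2/8)(2/8)(6/8)(6/8) = 0.035156; P(data | r = 7) = (1/8)(1/8)(7/8)(7/8) = 0.011963.
Multiplying each by its prior: 1/5 · 0.011963 = 0.0023926, 1/5 · 0.035156 = 0.0070313, 1/5 · 0.0625 = 0.0125, 1/5 · 0.035156 = 0.0070313, 1/5 · 0.011963 = 0.0023926; with total 0.031348.
By Bayes' rule, P(r = 4 | data) = (0.0125) / (0.031348) = 0.39875.

0.399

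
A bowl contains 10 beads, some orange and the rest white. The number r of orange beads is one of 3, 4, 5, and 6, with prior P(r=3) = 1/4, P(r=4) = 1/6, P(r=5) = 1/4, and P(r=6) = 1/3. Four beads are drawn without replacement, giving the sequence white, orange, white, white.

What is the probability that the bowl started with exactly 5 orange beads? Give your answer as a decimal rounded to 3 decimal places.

0.208

Under each hypothesis, the probability of the observed sequence is: P(data | r = 3) = (7/10)(3/9)(6/8)(5/7) = 0.125; P(data | r = 4) = (6/10)(4/9)(5/8)(4/7) = 0.095238; P(data | r = 5) = (5/10)(5/9)(4/8)(3/7) = 0.059524; P(data | r = 6) = (4/10)(6/9)(3/8)(2/7) = 0.028571.
Weighting by the prior gives 1/4 · 0.125 = 0.03125, 1/6 · 0.095238 = 0.015873, 1/4 · 0.059524 = 0.014881, 1/3 · 0.028571 = 0.0095238; summing to 0.071528.
Hence P(r = 5 | data) = (0.014881) / (0.071528) = 0.20804.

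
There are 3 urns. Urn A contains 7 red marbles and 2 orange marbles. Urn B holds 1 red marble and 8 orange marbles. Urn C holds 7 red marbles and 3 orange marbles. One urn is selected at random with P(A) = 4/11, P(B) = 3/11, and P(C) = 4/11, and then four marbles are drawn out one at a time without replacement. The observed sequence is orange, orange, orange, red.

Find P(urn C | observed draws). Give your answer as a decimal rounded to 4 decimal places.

0.0909

For each hypothesis, P(data | H) works out to: P(data | urn A) = (2/9)(1/8)(0/7) = 0; P(data | urn B) = (8/9)(7/8)(6/7)(1/6) = 1/9; P(data | urn C) = (3/10)(2/9)(1/8)(7/7) = 1/120.
Multiplying each by its prior: 4/11 · 0 = 0, 3/11 · 1/9 = 1/33, 4/11 · 1/120 = 1/330; summing to 1/30.
Hence P(urn C | data) = (1/330) / (1/30) = 1/11.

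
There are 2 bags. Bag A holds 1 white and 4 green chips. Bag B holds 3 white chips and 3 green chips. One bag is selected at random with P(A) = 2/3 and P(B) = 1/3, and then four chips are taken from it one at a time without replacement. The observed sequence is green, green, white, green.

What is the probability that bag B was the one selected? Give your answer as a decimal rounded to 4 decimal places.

Compute the likelihood of the observed sequence for each case: P(data | bag A) = (4/5)(3/4)(1/3)(2/2) = 1/5; P(data | bag B) = (3/6)(2/5)(3/4)(1/3) = 1/20.
Weighting by the prior gives 2/3 · 1/5 = 2/15, 1/3 · 1/20 = 1/60; these sum to 3/20.
So P(bag B | data) = (1/60) / (3/20) = 1/9.

0.1111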